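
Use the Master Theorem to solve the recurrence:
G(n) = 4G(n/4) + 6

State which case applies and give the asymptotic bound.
Master Theorem template: G(n) = a·G(n/b) + f(n).
Here: a=4, b=4, f(n)=6
Compute log_b(a) = log_4(4) = 1.
f(n) = 6 = O(n^(1-ε)) with ε = 1. Case 1: G(n) = Θ(n^log_b(a)) = Θ(n).

Case 1: G(n) = Θ(n)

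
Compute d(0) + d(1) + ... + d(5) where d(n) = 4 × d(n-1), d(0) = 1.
Computing the sequence terms: 1, 4, 16, 64, 256, 1024
Adding these values together:

1365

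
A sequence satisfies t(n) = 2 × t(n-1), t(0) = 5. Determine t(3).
Computing step by step:
t(0) = 5
t(1) = 2 × 5 = 10
t(2) = 2 × 10 = 20
t(3) = 2 × 20 = 40

40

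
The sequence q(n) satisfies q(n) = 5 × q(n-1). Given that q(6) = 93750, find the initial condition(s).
In general q(n) = 5ⁿ · q(0). At n = 6: q(0) = q(6) / 5^6 = 93750 / 15625 = 6.

q(0) = 6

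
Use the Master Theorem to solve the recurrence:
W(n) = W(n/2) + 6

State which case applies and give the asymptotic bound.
Master Theorem template: W(n) = a·W(n/b) + f(n).
Here: a=1, b=2, f(n)=6
Compute log_b(a) = log_2(1) = 0.
f(n) = 6 = Θ(1). Case 2: W(n) = Θ(log n).

Case 2: W(n) = Θ(log n)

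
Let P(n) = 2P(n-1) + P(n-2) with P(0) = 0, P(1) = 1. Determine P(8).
Computing the sequence terms:
0, 1, 2, 5, 12, 29, 70, 169, 408

408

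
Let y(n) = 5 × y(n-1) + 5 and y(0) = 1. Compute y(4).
Computing step by step:
y(0) = 1
y(1) = 5 × 1 + 5 = 10
y(2) = 5 × 10 + 5 = 55
y(3) = 5 × 55 + 5 = 280
y(4) = 5 × 280 + 5 = 1405

1405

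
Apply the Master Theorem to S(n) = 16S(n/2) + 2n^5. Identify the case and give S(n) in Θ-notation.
Master Theorem template: S(n) = a·S(n/b) + f(n).
Here: a=16, b=2, f(n)=2n^5
Compute log_b(a) = log_2(16) = 4.
f(n) = 2n^5 = Ω(n^(4+ε)) with ε = 1, and the regularity condition holds (a·f(n/b) = (a/b^5)·f(n) with a/b^5 = 2^-1 < 1). Case 3: S(n) = Θ(f(n)) = Θ(n^5).

Case 3: S(n) = Θ(n^5)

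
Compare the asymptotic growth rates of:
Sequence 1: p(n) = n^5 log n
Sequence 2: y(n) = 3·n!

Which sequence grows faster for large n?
Comparing growth rates:
Growth-rate hierarchy: log n ≺ any polynomial ≺ any exponential cⁿ (c>1) ≺ n! ≺ nⁿ.
factorial dominates polynomial degree 5 (with log factor) asymptotically.

y(n) grows faster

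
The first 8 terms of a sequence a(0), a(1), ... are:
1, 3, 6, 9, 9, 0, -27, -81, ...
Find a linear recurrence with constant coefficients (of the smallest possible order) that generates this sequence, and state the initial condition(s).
Look for the lowest-order linear relation among consecutive terms.
Observation: a(n) - 3·a(n-1) - (-3)·a(n-2) = 0 holds for the shown terms, and no order-1 relation a(n) = α·a(n-1) + β fits.
Check at n=3: 3·6 + (-3)·3 = 9. ✓

a(n) = 3a(n-1) - 3a(n-2), a(0) = 1, a(1) = 3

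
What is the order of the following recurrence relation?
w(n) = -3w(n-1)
The order is the largest lag k for which w(n-k) appears. Here the deepest term is w(n-1), so the order is 1.

Order 1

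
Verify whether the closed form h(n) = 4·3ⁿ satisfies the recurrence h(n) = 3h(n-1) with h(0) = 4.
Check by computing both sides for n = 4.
From the recurrence with h(0) = 4:
  h(0) = 4, h(1) = 12, h(2) = 36, h(3) = 108, h(4) = 324
  so the recurrence gives h(4) = 324.
From the proposed closed form h(n) = 4·3ⁿ:
  h(4) = 324.
Both sides give 324 at n = 4, and the initial condition(s) match, so the closed form is consistent.

Yes, the closed form is correct.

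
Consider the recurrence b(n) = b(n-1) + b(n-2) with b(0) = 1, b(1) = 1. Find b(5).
Computing the sequence terms:
1, 1, 2, 3, 5, 8

8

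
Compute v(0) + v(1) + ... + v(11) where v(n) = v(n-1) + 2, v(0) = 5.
Computing the sequence terms: 5, 7, 9, 11, 13, 15, 17, 19, 21, 23, 25, 27
Adding these values together:

192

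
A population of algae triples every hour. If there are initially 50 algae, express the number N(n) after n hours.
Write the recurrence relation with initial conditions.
Each hour multiplies the count by 3, so the count after n hours depends only on the count after n-1 hours: N(n) = 3 × N(n-1). The starting count gives N(0) = 50.
Unrolling n times gives the closed form N(n) = 50 × 3ⁿ.

N(n) = 3 × N(n-1), N(0) = 50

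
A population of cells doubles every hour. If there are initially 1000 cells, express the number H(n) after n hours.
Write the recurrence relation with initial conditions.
Each hour multiplies the count by 2, so the count after n hours depends only on the count after n-1 hours: H(n) = 2 × H(n-1). The starting count gives H(0) = 1000.
Unrolling n times gives the closed form H(n) = 1000 × 2ⁿ.

H(n) = 2 × H(n-1), H(0) = 1000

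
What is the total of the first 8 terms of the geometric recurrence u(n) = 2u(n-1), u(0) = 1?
Computing the sequence terms: 1, 2, 4, 8, 16, 32, 64, 128
Adding these values together:

255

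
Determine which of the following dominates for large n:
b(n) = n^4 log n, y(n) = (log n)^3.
Comparing growth rates:
Growth-rate hierarchy: log n ≺ any polynomial ≺ any exponential cⁿ (c>1) ≺ n! ≺ nⁿ.
polynomial degree 4 (with log factor) dominates polylogarithmic (log n)^3 asymptotically.

b(n) grows faster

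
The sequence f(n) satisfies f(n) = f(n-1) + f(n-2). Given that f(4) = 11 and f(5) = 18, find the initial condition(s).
Work backwards using f(k) = f(k+2) - f(k+1):
f(3) = f(5) - f(4) = 18 - 11 = 7
f(2) = f(4) - f(3) = 11 - 7 = 4
f(1) = f(3) - f(2) = 7 - 4 = 3
f(0) = f(2) - f(1) = 4 - 3 = 1

f(0) = 1, f(1) = 3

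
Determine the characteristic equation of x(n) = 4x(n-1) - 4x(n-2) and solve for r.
Substitute x(n) = rⁿ and divide through by rⁿ⁻²: r² - 4r + 4 = 0
Factor: (r - 2)² = 0, so r = 2 (double root).
General solution: x(n) = (A + Bn)·2ⁿ

Characteristic: r² - 4r + 4 = 0, Roots: r = 2 (double root)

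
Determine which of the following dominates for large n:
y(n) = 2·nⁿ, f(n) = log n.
Comparing growth rates:
Growth-rate hierarchy: log n ≺ any polynomial ≺ any exponential cⁿ (c>1) ≺ n! ≺ nⁿ.
super-exponential nⁿ dominates logarithmic asymptotically.

y(n) grows faster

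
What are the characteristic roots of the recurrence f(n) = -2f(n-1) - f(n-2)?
Substitute f(n) = rⁿ and divide through by rⁿ⁻²: r² + 2r + 1 = 0
Factor: (r + 1)² = 0, so r = -1 (double root).
General solution: f(n) = (A + Bn)·(-1)ⁿ

Characteristic: r² + 2r + 1 = 0, Roots: r = -1 (double root)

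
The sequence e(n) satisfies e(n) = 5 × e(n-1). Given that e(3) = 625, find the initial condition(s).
In general e(n) = 5ⁿ · e(0). At n = 3: e(0) = e(3) / 5^3 = 625 / 125 = 5.

e(0) = 5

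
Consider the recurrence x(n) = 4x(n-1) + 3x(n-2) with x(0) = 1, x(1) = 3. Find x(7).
Computing the sequence terms:
1, 3, 15, 69, 321, 1491, 6927, 32181

32181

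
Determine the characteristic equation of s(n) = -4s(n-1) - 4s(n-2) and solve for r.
Substitute s(n) = rⁿ and divide through by rⁿ⁻²: r² + 4r + 4 = 0
Factor: (r + 2)² = 0, so r = -2 (double root).
General solution: s(n) = (A + Bn)·(-2)ⁿ

Characteristic: r² + 4r + 4 = 0, Roots: r = -2 (double root)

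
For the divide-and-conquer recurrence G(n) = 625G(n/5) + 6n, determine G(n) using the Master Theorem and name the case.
Master Theorem template: G(n) = a·G(n/b) + f(n).
Here: a=625, b=5, f(n)=6n
Compute log_b(a) = log_5(625) = 4.
f(n) = 6n = O(n^(4-ε)) with ε = 3. Case 1: G(n) = Θ(n^log_b(a)) = Θ(n^4).

Case 1: G(n) = Θ(n^4)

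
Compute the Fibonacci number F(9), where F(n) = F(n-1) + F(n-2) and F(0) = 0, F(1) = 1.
Computing the sequence terms:
0, 1, 1, 2, 3, 5, 8, 13, 21, 34

34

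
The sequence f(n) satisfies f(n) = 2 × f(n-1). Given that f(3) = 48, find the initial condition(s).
In general f(n) = 2ⁿ · f(0). At n = 3: f(0) = f(3) / 2^3 = 48 / 8 = 6.

f(0) = 6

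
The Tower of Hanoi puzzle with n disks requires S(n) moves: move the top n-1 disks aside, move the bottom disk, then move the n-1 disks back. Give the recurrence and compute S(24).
Moving n disks = move the top n-1 disks aside (S(n-1) moves) + move the largest disk (1 move) + move the n-1 disks back on top (S(n-1) moves), so S(n) = 2S(n-1) + 1, with S(1) = 1 (a single disk takes one move).
First terms: 1, 3, 7, 15, 31, 63, … — each is one less than a power of 2. Indeed S(n) + 1 = 2(S(n-1) + 1) with S(1) + 1 = 2, so S(n) + 1 = 2ⁿ and S(n) = 2ⁿ - 1.
Hence S(24) = 2^24 - 1 = 16777216 - 1 = 16777215.

S(n) = 2S(n-1) + 1, S(1) = 1; S(24) = 16777215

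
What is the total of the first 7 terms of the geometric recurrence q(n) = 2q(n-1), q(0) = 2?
Computing the sequence terms: 2, 4, 8, 16, 32, 64, 128
Adding these values together:

254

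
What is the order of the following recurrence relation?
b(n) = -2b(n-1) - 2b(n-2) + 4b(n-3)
The order is the largest lag k for which b(n-k) appears. Here the deepest term is b(n-3), so the order is 3.

Order 3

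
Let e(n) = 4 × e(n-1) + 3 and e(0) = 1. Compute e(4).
Computing step by step:
e(0) = 1
e(1) = 4 × 1 + 3 = 7
e(2) = 4 × 7 + 3 = 31
e(3) = 4 × 31 + 3 = 127
e(4) = 4 × 127 + 3 = 511

511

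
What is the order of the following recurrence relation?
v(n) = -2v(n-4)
The order is the largest lag k for which v(n-k) appears. Here the deepest term is v(n-4), so the order is 4.

Order 4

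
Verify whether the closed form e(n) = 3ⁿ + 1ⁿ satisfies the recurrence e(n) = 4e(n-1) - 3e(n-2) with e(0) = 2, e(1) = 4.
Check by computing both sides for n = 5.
From the recurrence with e(0) = 2, e(1) = 4:
  e(0) = 2, e(1) = 4, e(2) = 10, e(3) = 28, e(4) = 82, e(5) = 244
  so the recurrence gives e(5) = 244.
From the proposed closed form e(n) = 3ⁿ + 1ⁿ:
  e(5) = 244.
Both sides give 244 at n = 5, and the initial condition(s) match, so the closed form is consistent.

Yes, the closed form is correct.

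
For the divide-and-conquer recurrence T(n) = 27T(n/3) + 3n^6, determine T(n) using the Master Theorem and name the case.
Master Theorem template: T(n) = a·T(n/b) + f(n).
Here: a=27, b=3, f(n)=3n^6
Compute log_b(a) = log_3(27) = 3.
f(n) = 3n^6 = Ω(n^(3+ε)) with ε = 3, and the regularity condition holds (a·f(n/b) = (a/b^6)·f(n) with a/b^6 = 3^-3 < 1). Case 3: T(n) = Θ(f(n)) = Θ(n^6).

Case 3: T(n) = Θ(n^6)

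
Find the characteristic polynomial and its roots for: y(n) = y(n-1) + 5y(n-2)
Substitute y(n) = rⁿ and divide through by rⁿ⁻²: r² - r - 5 = 0
Discriminant: 1² + 4·5 = 21, not a perfect square, so by the quadratic formula r = (1 ± √21)/2.
General solution: y(n) = A·r₁ⁿ + B·r₂ⁿ where r₁,r₂ = (1 ± √21)/2

Characteristic: r² - r - 5 = 0, Roots: r = (1 ± √21)/2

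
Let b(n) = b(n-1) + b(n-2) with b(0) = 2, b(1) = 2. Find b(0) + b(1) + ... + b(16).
Computing the sequence terms: 2, 2, 4, 6, 10, 16, 26, 42, 68, 110, 178, 288, 466, 754, 1220, 1974, 3194
Adding these values together:

8360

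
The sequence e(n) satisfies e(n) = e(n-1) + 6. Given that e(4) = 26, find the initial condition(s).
e(4) = e(0) + 4·6, so e(0) = 26 - 24 = 2.

e(0) = 2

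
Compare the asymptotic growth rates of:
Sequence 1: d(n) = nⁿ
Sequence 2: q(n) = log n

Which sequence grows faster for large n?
Comparing growth rates:
Growth-rate hierarchy: log n ≺ any polynomial ≺ any exponential cⁿ (c>1) ≺ n! ≺ nⁿ.
super-exponential nⁿ dominates logarithmic asymptotically.

d(n) grows faster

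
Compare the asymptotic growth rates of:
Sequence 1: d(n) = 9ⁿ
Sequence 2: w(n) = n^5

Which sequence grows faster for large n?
Comparing growth rates:
Growth-rate hierarchy: log n ≺ any polynomial ≺ any exponential cⁿ (c>1) ≺ n! ≺ nⁿ.
exponential base 9 dominates polynomial degree 5 asymptotically.

d(n) grows faster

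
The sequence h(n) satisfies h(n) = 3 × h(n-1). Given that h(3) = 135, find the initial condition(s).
In general h(n) = 3ⁿ · h(0). At n = 3: h(0) = h(3) / 3^3 = 135 / 27 = 5.

h(0) = 5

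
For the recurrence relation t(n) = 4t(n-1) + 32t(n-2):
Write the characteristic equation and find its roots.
Substitute t(n) = rⁿ and divide through by rⁿ⁻²: r² - 4r - 32 = 0
Factor: (r + 4)(r - 8) = 0, so r = -4, 8.
General solution: t(n) = A·(-4)ⁿ + B·8ⁿ

Characteristic: r² - 4r - 32 = 0, Roots: r = -4, 8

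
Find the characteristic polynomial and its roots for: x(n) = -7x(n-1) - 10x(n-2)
Substitute x(n) = rⁿ and divide through by rⁿ⁻²: r² + 7r + 10 = 0
Factor: (r + 5)(r + 2) = 0, so r = -5, -2.
General solution: x(n) = A·(-5)ⁿ + B·(-2)ⁿ

Characteristic: r² + 7r + 10 = 0, Roots: r = -5, -2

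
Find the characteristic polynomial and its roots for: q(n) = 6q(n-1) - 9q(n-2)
Substitute q(n) = rⁿ and divide through by rⁿ⁻²: r² - 6r + 9 = 0
Factor: (r - 3)² = 0, so r = 3 (double root).
General solution: q(n) = (A + Bn)·3ⁿ

Characteristic: r² - 6r + 9 = 0, Roots: r = 3 (double root)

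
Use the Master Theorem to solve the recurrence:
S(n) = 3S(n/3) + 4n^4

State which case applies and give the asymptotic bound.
Master Theorem template: S(n) = a·S(n/b) + f(n).
Here: a=3, b=3, f(n)=4n^4
Compute log_b(a) = log_3(3) = 1.
f(n) = 4n^4 = Ω(n^(1+ε)) with ε = 3, and the regularity condition holds (a·f(n/b) = (a/b^4)·f(n) with a/b^4 = 3^-3 < 1). Case 3: S(n) = Θ(f(n)) = Θ(n^4).

Case 3: S(n) = Θ(n^4)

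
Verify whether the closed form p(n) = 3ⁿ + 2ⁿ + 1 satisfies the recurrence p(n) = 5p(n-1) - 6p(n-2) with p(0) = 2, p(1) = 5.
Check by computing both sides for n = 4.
From the recurrence with p(0) = 2, p(1) = 5:
  p(0) = 2, p(1) = 5, p(2) = 13, p(3) = 35, p(4) = 97
  so the recurrence gives p(4) = 97.
From the proposed closed form p(n) = 3ⁿ + 2ⁿ + 1:
  p(4) = 98.
The recurrence gives 97 but the closed form gives 98, so the closed form does not satisfy the recurrence.

No, the closed form is incorrect.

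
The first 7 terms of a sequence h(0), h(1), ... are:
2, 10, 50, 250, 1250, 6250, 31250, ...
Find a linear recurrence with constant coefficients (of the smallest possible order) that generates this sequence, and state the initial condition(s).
Look for the lowest-order linear relation among consecutive terms.
Observation: each term is 5× the previous.
Check at n=2: 5·10 = 50. ✓

h(n) = 5 × h(n-1), h(0) = 2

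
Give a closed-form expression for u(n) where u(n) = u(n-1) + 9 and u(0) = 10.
Recurrence: u(n) = u(n-1) + 9, initial: u(0) = 10.
Each step adds 9, so u(n) = u(0) + 9n = 9n + 10.

u(n) = 9n + 10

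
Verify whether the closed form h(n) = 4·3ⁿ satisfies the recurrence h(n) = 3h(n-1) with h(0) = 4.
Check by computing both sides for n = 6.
From the recurrence with h(0) = 4:
  h(0) = 4, h(1) = 12, h(2) = 36, h(3) = 108, h(4) = 324, h(5) = 972, h(6) = 2916
  so the recurrence gives h(6) = 2916.
From the proposed closed form h(n) = 4·3ⁿ:
  h(6) = 2916.
Both sides give 2916 at n = 6, and the initial condition(s) match, so the closed form is consistent.

Yes, the closed form is correct.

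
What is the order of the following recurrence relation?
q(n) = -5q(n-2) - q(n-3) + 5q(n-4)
The order is the largest lag k for which q(n-k) appears. Here the deepest term is q(n-4), so the order is 4.

Order 4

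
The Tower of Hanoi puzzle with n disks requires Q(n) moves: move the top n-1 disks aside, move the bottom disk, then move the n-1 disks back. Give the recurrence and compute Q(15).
Moving n disks = move the top n-1 disks aside (Q(n-1) moves) + move the largest disk (1 move) + move the n-1 disks back on top (Q(n-1) moves), so Q(n) = 2Q(n-1) + 1, with Q(1) = 1 (a single disk takes one move).
First terms: 1, 3, 7, 15, 31, 63, … — each is one less than a power of 2. Indeed Q(n) + 1 = 2(Q(n-1) + 1) with Q(1) + 1 = 2, so Q(n) + 1 = 2ⁿ and Q(n) = 2ⁿ - 1.
Hence Q(15) = 2^15 - 1 = 32768 - 1 = 32767.

Q(n) = 2Q(n-1) + 1, Q(1) = 1; Q(15) = 32767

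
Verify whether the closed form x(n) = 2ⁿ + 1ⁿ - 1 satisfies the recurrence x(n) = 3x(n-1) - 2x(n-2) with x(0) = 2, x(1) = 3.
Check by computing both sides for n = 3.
From the recurrence with x(0) = 2, x(1) = 3:
  x(0) = 2, x(1) = 3, x(2) = 5, x(3) = 9
  so the recurrence gives x(3) = 9.
From the proposed closed form x(n) = 2ⁿ + 1ⁿ - 1:
  x(3) = 8.
The recurrence gives 9 but the closed form gives 8, so the closed form does not satisfy the recurrence.

No, the closed form is incorrect.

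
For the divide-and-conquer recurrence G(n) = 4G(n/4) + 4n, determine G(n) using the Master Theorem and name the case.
Master Theorem template: G(n) = a·G(n/b) + f(n).
Here: a=4, b=4, f(n)=4n
Compute log_b(a) = log_4(4) = 1.
f(n) = 4n = Θ(n). Case 2: G(n) = Θ(n log n).

Case 2: G(n) = Θ(n log n)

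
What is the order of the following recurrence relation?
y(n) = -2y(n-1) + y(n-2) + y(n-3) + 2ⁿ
The order is the largest lag k for which y(n-k) appears. Here the deepest term is y(n-3) (the 2ⁿ term is non-homogeneous and does not affect the order), so the order is 3.

Order 3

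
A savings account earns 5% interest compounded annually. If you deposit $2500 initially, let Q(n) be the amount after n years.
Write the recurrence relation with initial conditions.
Each year the balance grows by 5%, i.e. is multiplied by 1 + 5/100 = 1.05, so Q(n) = 1.05 × Q(n-1). The initial deposit gives Q(0) = 2500.
Unrolling gives the closed form Q(n) = 2500 × (1.05)ⁿ.

Q(n) = 1.05 × Q(n-1), Q(0) = 2500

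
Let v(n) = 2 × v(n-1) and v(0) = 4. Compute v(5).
Computing step by step:
v(0) = 4
v(1) = 2 × 4 = 8
v(2) = 2 × 8 = 16
v(3) = 2 × 16 = 32
v(4) = 2 × 32 = 64
v(5) = 2 × 64 = 128

128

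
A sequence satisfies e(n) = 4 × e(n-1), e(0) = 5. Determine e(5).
Computing step by step:
e(0) = 5
e(1) = 4 × 5 = 20
e(2) = 4 × 20 = 80
e(3) = 4 × 80 = 320
e(4) = 4 × 320 = 1280
e(5) = 4 × 1280 = 5120

5120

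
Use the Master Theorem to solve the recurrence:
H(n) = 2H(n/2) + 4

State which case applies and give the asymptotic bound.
Master Theorem template: H(n) = a·H(n/b) + f(n).
Here: a=2, b=2, f(n)=4
Compute log_b(a) = log_2(2) = 1.
f(n) = 4 = O(n^(1-ε)) with ε = 1. Case 1: H(n) = Θ(n^log_b(a)) = Θ(n).

Case 1: H(n) = Θ(n)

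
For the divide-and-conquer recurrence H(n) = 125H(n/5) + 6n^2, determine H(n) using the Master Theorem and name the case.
Master Theorem template: H(n) = a·H(n/b) + f(n).
Here: a=125, b=5, f(n)=6n^2
Compute log_b(a) = log_5(125) = 3.
f(n) = 6n^2 = O(n^(3-ε)) with ε = 1. Case 1: H(n) = Θ(n^log_b(a)) = Θ(n^3).

Case 1: H(n) = Θ(n^3)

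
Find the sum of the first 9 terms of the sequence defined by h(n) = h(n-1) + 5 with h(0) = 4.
Computing the sequence terms: 4, 9, 14, 19, 24, 29, 34, 39, 44
Adding these values together:

216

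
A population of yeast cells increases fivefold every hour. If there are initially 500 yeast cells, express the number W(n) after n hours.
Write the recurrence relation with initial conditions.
Each hour multiplies the count by 5, so the count after n hours depends only on the count after n-1 hours: W(n) = 5 × W(n-1). The starting count gives W(0) = 500.
Unrolling n times gives the closed form W(n) = 500 × 5ⁿ.

W(n) = 5 × W(n-1), W(0) = 500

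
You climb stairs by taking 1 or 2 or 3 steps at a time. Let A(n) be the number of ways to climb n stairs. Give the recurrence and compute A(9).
Condition on the size of the last step (1 to 3): before it there were n-1, …, n-3 stairs climbed, and these cases are disjoint, so A(n) = A(n-1) + A(n-2) + A(n-3) (order-3 linear recurrence).
Initial conditions by direct count (compositions of i into parts ≤ 3): A(1) = 1; A(2) = 2; A(3) = 4.
Iterating the recurrence: A(4) = 7, A(5) = 13, A(6) = 24, A(7) = 44, A(8) = 81, A(9) = 149.

A(n) = A(n-1) + A(n-2) + A(n-3), A(1) = 1, A(2) = 2, A(3) = 4; A(9) = 149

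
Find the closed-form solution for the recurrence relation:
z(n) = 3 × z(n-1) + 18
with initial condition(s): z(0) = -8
Recurrence: z(n) = 3 × z(n-1) + 18, initial: z(0) = -8.
Try z(n) = A·3ⁿ + C. Substituting: A·3ⁿ + C = 3(A·3ⁿ⁻¹ + C) + 18 = A·3ⁿ + 3C + 18, so C = 3C + 18, giving C = -9. Then z(0) = A - 9 = -8 gives A = 1.

z(n) = 3ⁿ - 9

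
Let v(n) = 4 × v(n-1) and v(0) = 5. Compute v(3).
Computing step by step:
v(0) = 5
v(1) = 4 × 5 = 20
v(2) = 4 × 20 = 80
v(3) = 4 × 80 = 320

320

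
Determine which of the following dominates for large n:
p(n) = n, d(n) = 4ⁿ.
Comparing growth rates:
Growth-rate hierarchy: log n ≺ any polynomial ≺ any exponential cⁿ (c>1) ≺ n! ≺ nⁿ.
exponential base 4 dominates polynomial degree 1 asymptotically.

d(n) grows faster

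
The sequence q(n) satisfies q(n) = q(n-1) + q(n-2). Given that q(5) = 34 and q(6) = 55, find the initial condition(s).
Work backwards using q(k) = q(k+2) - q(k+1):
q(4) = q(6) - q(5) = 55 - 34 = 21
q(3) = q(5) - q(4) = 34 - 21 = 13
q(2) = q(4) - q(3) = 21 - 13 = 8
q(1) = q(3) - q(2) = 13 - 8 = 5
q(0) = q(2) - q(1) = 8 - 5 = 3

q(0) = 3, q(1) = 5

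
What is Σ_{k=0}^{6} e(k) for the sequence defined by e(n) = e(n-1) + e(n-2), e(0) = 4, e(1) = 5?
Computing the sequence terms: 4, 5, 9, 14, 23, 37, 60
Adding these values together:

152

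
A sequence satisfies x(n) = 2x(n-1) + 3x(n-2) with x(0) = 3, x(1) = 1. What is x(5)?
Computing the sequence terms:
3, 1, 11, 25, 83, 241

241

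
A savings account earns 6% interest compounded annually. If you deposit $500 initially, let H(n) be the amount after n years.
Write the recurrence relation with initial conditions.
Each year the balance grows by 6%, i.e. is multiplied by 1 + 6/100 = 1.06, so H(n) = 1.06 × H(n-1). The initial deposit gives H(0) = 500.
Unrolling gives the closed form H(n) = 500 × (1.06)ⁿ.

H(n) = 1.06 × H(n-1), H(0) = 500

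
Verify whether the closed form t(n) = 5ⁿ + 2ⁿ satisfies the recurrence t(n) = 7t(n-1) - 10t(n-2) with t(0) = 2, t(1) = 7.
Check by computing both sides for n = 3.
From the recurrence with t(0) = 2, t(1) = 7:
  t(0) = 2, t(1) = 7, t(2) = 29, t(3) = 133
  so the recurrence gives t(3) = 133.
From the proposed closed form t(n) = 5ⁿ + 2ⁿ:
  t(3) = 133.
Both sides give 133 at n = 3, and the initial condition(s) match, so the closed form is consistent.

Yes, the closed form is correct.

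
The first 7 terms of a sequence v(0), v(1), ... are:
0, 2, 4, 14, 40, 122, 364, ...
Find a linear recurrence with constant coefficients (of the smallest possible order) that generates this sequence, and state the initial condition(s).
Look for the lowest-order linear relation among consecutive terms.
Observation: v(n) - 2·v(n-1) - (3)·v(n-2) = 0 holds for the shown terms, and no order-1 relation v(n) = α·v(n-1) + β fits.
Check at n=3: 2·4 + (3)·2 = 14. ✓

v(n) = 2v(n-1) + 3v(n-2), v(0) = 0, v(1) = 2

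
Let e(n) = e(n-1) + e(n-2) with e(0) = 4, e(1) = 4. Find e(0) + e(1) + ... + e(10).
Computing the sequence terms: 4, 4, 8, 12, 20, 32, 52, 84, 136, 220, 356
Adding these values together:

928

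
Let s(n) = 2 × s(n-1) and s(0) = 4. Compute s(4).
Computing step by step:
s(0) = 4
s(1) = 2 × 4 = 8
s(2) = 2 × 8 = 16
s(3) = 2 × 16 = 32
s(4) = 2 × 32 = 64

64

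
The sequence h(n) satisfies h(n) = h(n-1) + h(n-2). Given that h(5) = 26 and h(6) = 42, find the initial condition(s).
Work backwards using h(k) = h(k+2) - h(k+1):
h(4) = h(6) - h(5) = 42 - 26 = 16
h(3) = h(5) - h(4) = 26 - 16 = 10
h(2) = h(4) - h(3) = 16 - 10 = 6
h(1) = h(3) - h(2) = 10 - 6 = 4
h(0) = h(2) - h(1) = 6 - 4 = 2

h(0) = 2, h(1) = 4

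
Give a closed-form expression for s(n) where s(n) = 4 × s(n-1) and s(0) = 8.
Recurrence: s(n) = 4 × s(n-1), initial: s(0) = 8.
Each term is 4 times the previous, so this is geometric with ratio 4. After n steps: s(n) = s(0)·4ⁿ = 8·4ⁿ.

s(n) = 8·4ⁿ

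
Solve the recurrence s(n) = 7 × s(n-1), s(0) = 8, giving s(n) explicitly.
Recurrence: s(n) = 7 × s(n-1), initial: s(0) = 8.
Each term is 7 times the previous, so this is geometric with ratio 7. After n steps: s(n) = s(0)·7ⁿ = 8·7ⁿ.

s(n) = 8·7ⁿ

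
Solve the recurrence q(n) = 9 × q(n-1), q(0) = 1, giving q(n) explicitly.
Recurrence: q(n) = 9 × q(n-1), initial: q(0) = 1.
Each term is 9 times the previous, so this is geometric with ratio 9. After n steps: q(n) = q(0)·9ⁿ = 9ⁿ.

q(n) = 9ⁿ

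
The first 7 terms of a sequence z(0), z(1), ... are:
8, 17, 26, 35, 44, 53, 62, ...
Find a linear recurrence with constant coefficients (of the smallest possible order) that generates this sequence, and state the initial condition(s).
Look for the lowest-order linear relation among consecutive terms.
Observation: consecutive differences are constant (= 9).
Check at n=2: 1·17 + 9 = 26. ✓

z(n) = z(n-1) + 9, z(0) = 8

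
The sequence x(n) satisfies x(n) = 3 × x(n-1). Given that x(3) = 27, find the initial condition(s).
In general x(n) = 3ⁿ · x(0). At n = 3: x(0) = x(3) / 3^3 = 27 / 27 = 1.

x(0) = 1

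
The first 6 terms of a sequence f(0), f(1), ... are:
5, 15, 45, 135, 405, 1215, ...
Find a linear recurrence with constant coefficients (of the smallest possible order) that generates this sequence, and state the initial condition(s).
Look for the lowest-order linear relation among consecutive terms.
Observation: each term is 3× the previous.
Check at n=2: 3·15 = 45. ✓

f(n) = 3 × f(n-1), f(0) = 5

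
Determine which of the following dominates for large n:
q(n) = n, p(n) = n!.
Comparing growth rates:
Growth-rate hierarchy: log n ≺ any polynomial ≺ any exponential cⁿ (c>1) ≺ n! ≺ nⁿ.
factorial dominates polynomial degree 1 asymptotically.

p(n) grows faster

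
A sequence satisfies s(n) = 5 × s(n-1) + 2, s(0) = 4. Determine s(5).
Computing step by step:
s(0) = 4
s(1) = 5 × 4 + 2 = 22
s(2) = 5 × 22 + 2 = 112
s(3) = 5 × 112 + 2 = 562
s(4) = 5 × 562 + 2 = 2812
s(5) = 5 × 2812 + 2 = 14062

14062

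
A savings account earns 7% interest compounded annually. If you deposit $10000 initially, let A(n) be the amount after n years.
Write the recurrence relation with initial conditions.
Each year the balance grows by 7%, i.e. is multiplied by 1 + 7/100 = 1.07, so A(n) = 1.07 × A(n-1). The initial deposit gives A(0) = 10000.
Unrolling gives the closed form A(n) = 10000 × (1.07)ⁿ.

A(n) = 1.07 × A(n-1), A(0) = 10000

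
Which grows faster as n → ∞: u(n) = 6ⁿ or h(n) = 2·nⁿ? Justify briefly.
Comparing growth rates:
Growth-rate hierarchy: log n ≺ any polynomial ≺ any exponential cⁿ (c>1) ≺ n! ≺ nⁿ.
super-exponential nⁿ dominates exponential base 6 asymptotically.

h(n) grows faster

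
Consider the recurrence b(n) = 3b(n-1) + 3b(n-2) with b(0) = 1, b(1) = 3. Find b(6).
Computing the sequence terms:
1, 3, 12, 45, 171, 648, 2457

2457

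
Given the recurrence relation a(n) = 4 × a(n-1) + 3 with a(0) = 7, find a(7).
Computing step by step:
a(0) = 7
a(1) = 4 × 7 + 3 = 31
a(2) = 4 × 31 + 3 = 127
a(3) = 4 × 127 + 3 = 511
a(4) = 4 × 511 + 3 = 2047
a(5) = 4 × 2047 + 3 = 8191
a(6) = 4 × 8191 + 3 = 32767
a(7) = 4 × 32767 + 3 = 131071

131071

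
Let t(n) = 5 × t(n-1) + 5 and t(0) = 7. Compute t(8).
Computing step by step:
t(0) = 7
t(1) = 5 × 7 + 5 = 40
t(2) = 5 × 40 + 5 = 205
t(3) = 5 × 205 + 5 = 1030
t(4) = 5 × 1030 + 5 = 5155
t(5) = 5 × 5155 + 5 = 25780
t(6) = 5 × 25780 + 5 = 128905
t(7) = 5 × 128905 + 5 = 644530
t(8) = 5 × 644530 + 5 = 3222655

3222655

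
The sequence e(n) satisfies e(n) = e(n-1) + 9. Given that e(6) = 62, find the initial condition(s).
e(6) = e(0) + 6·9, so e(0) = 62 - 54 = 8.

e(0) = 8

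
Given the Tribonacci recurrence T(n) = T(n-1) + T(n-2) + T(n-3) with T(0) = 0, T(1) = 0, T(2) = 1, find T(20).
Computing the sequence terms:
0, 0, 1, 1, 2, 4, 7, 13, 24, 44, 81, 149, 274, 504, 927, 1705, 3136, 5768, 10609, 19513, 35890

35890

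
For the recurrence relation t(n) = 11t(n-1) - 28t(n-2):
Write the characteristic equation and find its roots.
Substitute t(n) = rⁿ and divide through by rⁿ⁻²: r² - 11r + 28 = 0
Factor: (r - 4)(r - 7) = 0, so r = 4, 7.
General solution: t(n) = A·4ⁿ + B·7ⁿ

Characteristic: r² - 11r + 28 = 0, Roots: r = 4, 7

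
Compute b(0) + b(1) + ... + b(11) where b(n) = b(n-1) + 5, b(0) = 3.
Computing the sequence terms: 3, 8, 13, 18, 23, 28, 33, 38, 43, 48, 53, 58
Adding these values together:

366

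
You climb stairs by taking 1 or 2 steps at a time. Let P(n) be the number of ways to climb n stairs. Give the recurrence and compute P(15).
Condition on the size of the last step (1 to 2): before it there were n-1, …, n-2 stairs climbed, and these cases are disjoint, so P(n) = P(n-1) + P(n-2) (Fibonacci-type sequence).
Initial conditions by direct count (compositions of i into parts ≤ 2): P(1) = 1; P(2) = 2.
Iterating the recurrence: P(3) = 3, P(4) = 5, P(5) = 8, P(6) = 13, P(7) = 21, P(8) = 34, P(9) = 55, P(10) = 89, P(11) = 144, P(12) = 233, P(13) = 377, P(14) = 610, P(15) = 987.

P(n) = P(n-1) + P(n-2), P(1) = 1, P(2) = 2; P(15) = 987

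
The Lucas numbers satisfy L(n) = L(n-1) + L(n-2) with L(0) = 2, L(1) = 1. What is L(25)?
Computing the sequence terms:
2, 1, 3, 4, 7, 11, 18, 29, 47, 76, 123, 199, 322, 521, 843, 1364, 2207, 3571, 5778, 9349, 15127, 24476, 39603, 64079, 103682, 167761

167761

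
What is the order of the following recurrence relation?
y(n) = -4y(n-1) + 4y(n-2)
The order is the largest lag k for which y(n-k) appears. Here the deepest term is y(n-2), so the order is 2.

Order 2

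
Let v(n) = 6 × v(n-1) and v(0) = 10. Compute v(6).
Computing step by step:
v(0) = 10
v(1) = 6 × 10 = 60
v(2) = 6 × 60 = 360
v(3) = 6 × 360 = 2160
v(4) = 6 × 2160 = 12960
v(5) = 6 × 12960 = 77760
v(6) = 6 × 77760 = 466560

466560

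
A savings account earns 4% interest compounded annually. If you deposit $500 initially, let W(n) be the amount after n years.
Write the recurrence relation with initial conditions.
Each year the balance grows by 4%, i.e. is multiplied by 1 + 4/100 = 1.04, so W(n) = 1.04 × W(n-1). The initial deposit gives W(0) = 500.
Unrolling gives the closed form W(n) = 500 × (1.04)ⁿ.

W(n) = 1.04 × W(n-1), W(0) = 500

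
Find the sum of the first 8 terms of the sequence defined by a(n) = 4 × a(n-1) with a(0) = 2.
Computing the sequence terms: 2, 8, 32, 128, 512, 2048, 8192, 32768
Adding these values together:

43690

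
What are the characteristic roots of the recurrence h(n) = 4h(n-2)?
Substitute h(n) = rⁿ and divide through by rⁿ⁻²: r² - 4 = 0
Factor: (r + 2)(r - 2) = 0, so r = -2, 2.
General solution: h(n) = A·(-2)ⁿ + B·2ⁿ

Characteristic: r² - 4 = 0, Roots: r = -2, 2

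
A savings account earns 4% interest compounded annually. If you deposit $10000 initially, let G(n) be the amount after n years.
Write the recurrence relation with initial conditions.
Each year the balance grows by 4%, i.e. is multiplied by 1 + 4/100 = 1.04, so G(n) = 1.04 × G(n-1). The initial deposit gives G(0) = 10000.
Unrolling gives the closed form G(n) = 10000 × (1.04)ⁿ.

G(n) = 1.04 × G(n-1), G(0) = 10000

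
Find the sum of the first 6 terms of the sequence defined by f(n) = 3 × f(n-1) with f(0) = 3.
Computing the sequence terms: 3, 9, 27, 81, 243, 729
Adding these values together:

1092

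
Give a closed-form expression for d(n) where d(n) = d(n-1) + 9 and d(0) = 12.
Recurrence: d(n) = d(n-1) + 9, initial: d(0) = 12.
Each step adds 9, so d(n) = d(0) + 9n = 9n + 12.

d(n) = 9n + 12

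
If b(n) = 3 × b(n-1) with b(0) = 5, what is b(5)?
Computing step by step:
b(0) = 5
b(1) = 3 × 5 = 15
b(2) = 3 × 15 = 45
b(3) = 3 × 45 = 135
b(4) = 3 × 135 = 405
b(5) = 3 × 405 = 1215

1215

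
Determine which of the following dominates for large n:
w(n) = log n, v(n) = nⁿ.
Comparing growth rates:
Growth-rate hierarchy: log n ≺ any polynomial ≺ any exponential cⁿ (c>1) ≺ n! ≺ nⁿ.
super-exponential nⁿ dominates logarithmic asymptotically.

v(n) grows faster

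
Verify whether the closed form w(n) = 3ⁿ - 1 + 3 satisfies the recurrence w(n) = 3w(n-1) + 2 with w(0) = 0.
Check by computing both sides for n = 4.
From the recurrence with w(0) = 0:
  w(0) = 0, w(1) = 2, w(2) = 8, w(3) = 26, w(4) = 80
  so the recurrence gives w(4) = 80.
From the proposed closed form w(n) = 3ⁿ - 1 + 3:
  w(4) = 83.
The recurrence gives 80 but the closed form gives 83, so the closed form does not satisfy the recurrence.

No, the closed form is incorrect.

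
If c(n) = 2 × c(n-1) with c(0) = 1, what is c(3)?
Computing step by step:
c(0) = 1
c(1) = 2 × 1 = 2
c(2) = 2 × 2 = 4
c(3) = 2 × 4 = 8

8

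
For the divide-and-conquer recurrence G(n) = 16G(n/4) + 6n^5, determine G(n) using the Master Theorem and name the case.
Master Theorem template: G(n) = a·G(n/b) + f(n).
Here: a=16, b=4, f(n)=6n^5
Compute log_b(a) = log_4(16) = 2.
f(n) = 6n^5 = Ω(n^(2+ε)) with ε = 3, and the regularity condition holds (a·f(n/b) = (a/b^5)·f(n) with a/b^5 = 4^-3 < 1). Case 3: G(n) = Θ(f(n)) = Θ(n^5).

Case 3: G(n) = Θ(n^5)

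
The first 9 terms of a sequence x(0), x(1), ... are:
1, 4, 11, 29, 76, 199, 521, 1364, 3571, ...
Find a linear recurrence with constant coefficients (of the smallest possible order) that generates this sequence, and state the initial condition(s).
Look for the lowest-order linear relation among consecutive terms.
Observation: x(n) - 3·x(n-1) - (-1)·x(n-2) = 0 holds for the shown terms, and no order-1 relation x(n) = α·x(n-1) + β fits.
Check at n=3: 3·11 + (-1)·4 = 29. ✓

x(n) = 3x(n-1) - x(n-2), x(0) = 1, x(1) = 4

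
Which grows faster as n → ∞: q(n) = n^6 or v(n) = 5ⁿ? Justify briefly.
Comparing growth rates:
Growth-rate hierarchy: log n ≺ any polynomial ≺ any exponential cⁿ (c>1) ≺ n! ≺ nⁿ.
exponential base 5 dominates polynomial degree 6 asymptotically.

v(n) grows faster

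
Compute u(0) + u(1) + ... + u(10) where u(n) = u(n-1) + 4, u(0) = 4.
Computing the sequence terms: 4, 8, 12, 16, 20, 24, 28, 32, 36, 40, 44
Adding these values together:

264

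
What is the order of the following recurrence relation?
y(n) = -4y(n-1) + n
The order is the largest lag k for which y(n-k) appears. Here the deepest term is y(n-1) (the n term is non-homogeneous and does not affect the order), so the order is 1.

Order 1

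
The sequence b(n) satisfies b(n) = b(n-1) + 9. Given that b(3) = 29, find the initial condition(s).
b(3) = b(0) + 3·9, so b(0) = 29 - 27 = 2.

b(0) = 2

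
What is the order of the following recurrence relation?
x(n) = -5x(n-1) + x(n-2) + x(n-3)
The order is the largest lag k for which x(n-k) appears. Here the deepest term is x(n-3), so the order is 3.

Order 3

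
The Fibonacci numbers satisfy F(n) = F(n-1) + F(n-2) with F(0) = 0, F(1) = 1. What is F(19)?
Computing the sequence terms:
0, 1, 1, 2, 3, 5, 8, 13, 21, 34, 55, 89, 144, 233, 377, 610, 987, 1597, 2584, 4181

4181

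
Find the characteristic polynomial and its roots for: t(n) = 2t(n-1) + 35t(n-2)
Substitute t(n) = rⁿ and divide through by rⁿ⁻²: r² - 2r - 35 = 0
Factor: (r + 5)(r - 7) = 0, so r = -5, 7.
General solution: t(n) = A·(-5)ⁿ + B·7ⁿ

Characteristic: r² - 2r - 35 = 0, Roots: r = -5, 7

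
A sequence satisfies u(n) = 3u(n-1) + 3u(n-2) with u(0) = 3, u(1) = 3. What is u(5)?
Computing the sequence terms:
3, 3, 18, 63, 243, 918

918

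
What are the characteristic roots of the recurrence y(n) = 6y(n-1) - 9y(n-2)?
Substitute y(n) = rⁿ and divide through by rⁿ⁻²: r² - 6r + 9 = 0
Factor: (r - 3)² = 0, so r = 3 (double root).
General solution: y(n) = (A + Bn)·3ⁿ

Characteristic: r² - 6r + 9 = 0, Roots: r = 3 (double root)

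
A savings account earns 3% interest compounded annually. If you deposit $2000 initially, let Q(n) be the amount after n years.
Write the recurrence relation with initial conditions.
Each year the balance grows by 3%, i.e. is multiplied by 1 + 3/100 = 1.03, so Q(n) = 1.03 × Q(n-1). The initial deposit gives Q(0) = 2000.
Unrolling gives the closed form Q(n) = 2000 × (1.03)ⁿ.

Q(n) = 1.03 × Q(n-1), Q(0) = 2000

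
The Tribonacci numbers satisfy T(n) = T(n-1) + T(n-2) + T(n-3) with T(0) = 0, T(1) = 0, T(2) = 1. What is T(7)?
Computing the sequence terms:
0, 0, 1, 1, 2, 4, 7, 13

13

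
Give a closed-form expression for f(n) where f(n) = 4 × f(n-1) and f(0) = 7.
Recurrence: f(n) = 4 × f(n-1), initial: f(0) = 7.
Each term is 4 times the previous, so this is geometric with ratio 4. After n steps: f(n) = f(0)·4ⁿ = 7·4ⁿ.

f(n) = 7·4ⁿ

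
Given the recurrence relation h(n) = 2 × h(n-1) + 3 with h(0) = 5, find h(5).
Computing step by step:
h(0) = 5
h(1) = 2 × 5 + 3 = 13
h(2) = 2 × 13 + 3 = 29
h(3) = 2 × 29 + 3 = 61
h(4) = 2 × 61 + 3 = 125
h(5) = 2 × 125 + 3 = 253

253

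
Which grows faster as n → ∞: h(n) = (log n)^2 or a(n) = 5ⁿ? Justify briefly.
Comparing growth rates:
Growth-rate hierarchy: log n ≺ any polynomial ≺ any exponential cⁿ (c>1) ≺ n! ≺ nⁿ.
exponential base 5 dominates polylogarithmic (log n)^2 asymptotically.

a(n) grows faster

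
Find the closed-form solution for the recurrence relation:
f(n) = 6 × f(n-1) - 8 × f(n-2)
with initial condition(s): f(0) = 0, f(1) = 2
Recurrence: f(n) = 6 × f(n-1) - 8 × f(n-2), initial: f(0) = 0, f(1) = 2.
Characteristic equation: r² - 6r + 8 = 0, which factors as (r - 4)(r - 2) = 0, so r = 4, 2. General solution f(n) = A·4ⁿ + B·2ⁿ. From f(0) = 0: A + B = 0. From f(1) = 2: 4A + 2B = 2. Solving gives A = 1, B = -1.

f(n) = 4ⁿ - 2ⁿ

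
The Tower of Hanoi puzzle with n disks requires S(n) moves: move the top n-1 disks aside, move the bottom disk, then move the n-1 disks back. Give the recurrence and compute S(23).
Moving n disks = move the top n-1 disks aside (S(n-1) moves) + move the largest disk (1 move) + move the n-1 disks back on top (S(n-1) moves), so S(n) = 2S(n-1) + 1, with S(1) = 1 (a single disk takes one move).
First terms: 1, 3, 7, 15, 31, 63, … — each is one less than a power of 2. Indeed S(n) + 1 = 2(S(n-1) + 1) with S(1) + 1 = 2, so S(n) + 1 = 2ⁿ and S(n) = 2ⁿ - 1.
Hence S(23) = 2^23 - 1 = 8388608 - 1 = 8388607.

S(n) = 2S(n-1) + 1, S(1) = 1; S(23) = 8388607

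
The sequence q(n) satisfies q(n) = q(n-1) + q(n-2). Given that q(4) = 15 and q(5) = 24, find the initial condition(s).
Work backwards using q(k) = q(k+2) - q(k+1):
q(3) = q(5) - q(4) = 24 - 15 = 9
q(2) = q(4) - q(3) = 15 - 9 = 6
q(1) = q(3) - q(2) = 9 - 6 = 3
q(0) = q(2) - q(1) = 6 - 3 = 3

q(0) = 3, q(1) = 3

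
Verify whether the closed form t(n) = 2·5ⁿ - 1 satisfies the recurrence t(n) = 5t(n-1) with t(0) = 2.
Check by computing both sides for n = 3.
From the recurrence with t(0) = 2:
  t(0) = 2, t(1) = 10, t(2) = 50, t(3) = 250
  so the recurrence gives t(3) = 250.
From the proposed closed form t(n) = 2·5ⁿ - 1:
  t(3) = 249.
The recurrence gives 250 but the closed form gives 249, so the closed form does not satisfy the recurrence.

No, the closed form is incorrect.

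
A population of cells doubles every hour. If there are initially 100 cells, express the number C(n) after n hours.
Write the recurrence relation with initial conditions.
Each hour multiplies the count by 2, so the count after n hours depends only on the count after n-1 hours: C(n) = 2 × C(n-1). The starting count gives C(0) = 100.
Unrolling n times gives the closed form C(n) = 100 × 2ⁿ.

C(n) = 2 × C(n-1), C(0) = 100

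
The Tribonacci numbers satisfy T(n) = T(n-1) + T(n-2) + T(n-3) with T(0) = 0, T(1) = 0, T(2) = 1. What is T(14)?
Computing the sequence terms:
0, 0, 1, 1, 2, 4, 7, 13, 24, 44, 81, 149, 274, 504, 927

927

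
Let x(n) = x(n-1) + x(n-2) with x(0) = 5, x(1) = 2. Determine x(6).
Computing the sequence terms:
5, 2, 7, 9, 16, 25, 41

41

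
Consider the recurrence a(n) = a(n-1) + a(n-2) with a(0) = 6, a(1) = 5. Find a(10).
Computing the sequence terms:
6, 5, 11, 16, 27, 43, 70, 113, 183, 296, 479

479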